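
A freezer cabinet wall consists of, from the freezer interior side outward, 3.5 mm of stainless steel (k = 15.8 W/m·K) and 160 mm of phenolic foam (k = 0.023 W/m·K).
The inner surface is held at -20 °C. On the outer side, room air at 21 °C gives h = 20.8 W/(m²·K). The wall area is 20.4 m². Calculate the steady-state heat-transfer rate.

Using the resistance-network approach (series):
R_stainless steel = L/(kA) = 0.0035/(15.8×20.4) = 1.086×10^-5 K/W
R_phenolic foam = L/(kA) = 0.16/(0.023×20.4) = 0.341 K/W
R_outer film = 1/(h_o·A) = 1/(20.8×20.4) = 0.002357 K/W
R_total = 0.3434 K/W
Q = ΔT / R_total = 41 / 0.3434

Q ≈ 119 W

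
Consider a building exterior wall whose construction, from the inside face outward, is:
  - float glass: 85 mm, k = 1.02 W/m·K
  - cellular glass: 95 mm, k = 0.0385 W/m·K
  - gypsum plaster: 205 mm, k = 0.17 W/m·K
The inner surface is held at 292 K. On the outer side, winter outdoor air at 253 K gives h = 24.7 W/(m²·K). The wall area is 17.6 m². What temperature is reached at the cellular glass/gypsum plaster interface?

Series thermal resistances:
R_float glass = L/(kA) = 0.085/(1.02×17.6) = 0.004735 K/W
R_cellular glass = L/(kA) = 0.095/(0.0385×17.6) = 0.1402 K/W
R_gypsum plaster = L/(kA) = 0.205/(0.17×17.6) = 0.06852 K/W
R_outer film = 1/(h_o·A) = 1/(24.7×17.6) = 0.0023 K/W
R_total = 0.2158 K/W;  Q = ΔT/R_total = 39/0.2158 = 180.8 W
T_interface = T_inner − Q·ΣR(inner→interface) = 292 − 181×0.1449

T ≈ 266 K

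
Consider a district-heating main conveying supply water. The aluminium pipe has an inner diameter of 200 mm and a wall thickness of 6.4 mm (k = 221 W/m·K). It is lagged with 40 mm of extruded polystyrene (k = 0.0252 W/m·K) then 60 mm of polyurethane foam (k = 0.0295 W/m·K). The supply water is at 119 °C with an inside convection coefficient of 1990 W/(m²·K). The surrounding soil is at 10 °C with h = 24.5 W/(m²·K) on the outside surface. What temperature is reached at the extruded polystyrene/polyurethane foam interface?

Treating each annulus and film as a series resistance:
R_inner film = 1/(h_i·2πr₁L) = 1/(1990×2π×0.1×1) = 7.998×10^-4 K/W
R_aluminium pipe wall = ln(106.4/100)/(2π×221×1) = 4.468×10^-5 K/W
R_extruded polystyrene = ln(146.4/106.4)/(2π×0.0252×1) = 2.016 K/W
R_polyurethane foam = ln(206.4/146.4)/(2π×0.0295×1) = 1.853 K/W
R_outer film = 1/(h_o·2πr_oL) = 1/(24.5×2π×0.2064×1) = 0.03147 K/W
R_total = 3.901 K/W
Q = ΔT/R_total = 109/3.901
Q = 27.9 W/m
T_interface = T_inner − Q·ΣR(inner→interface) = 119 − 27.9×2.016

T ≈ 62.7 °C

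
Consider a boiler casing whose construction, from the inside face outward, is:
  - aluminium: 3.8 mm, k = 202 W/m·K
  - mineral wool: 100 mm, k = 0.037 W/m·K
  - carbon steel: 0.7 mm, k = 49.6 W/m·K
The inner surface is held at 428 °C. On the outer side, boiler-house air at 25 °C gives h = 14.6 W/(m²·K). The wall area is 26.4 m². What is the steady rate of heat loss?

Using the resistance-network approach (series):
R_aluminium = L/(kA) = 0.0038/(202×26.4) = 7.126×10^-7 K/W
R_mineral wool = L/(kA) = 0.1/(0.037×26.4) = 0.1024 K/W
R_carbon steel = L/(kA) = 0.0007/(49.6×26.4) = 5.346×10^-7 K/W
R_outer film = 1/(h_o·A) = 1/(14.6×26.4) = 0.002594 K/W
R_total = 0.105 K/W
Q = ΔT / R_total = 403 / 0.105

Q ≈ 3840 W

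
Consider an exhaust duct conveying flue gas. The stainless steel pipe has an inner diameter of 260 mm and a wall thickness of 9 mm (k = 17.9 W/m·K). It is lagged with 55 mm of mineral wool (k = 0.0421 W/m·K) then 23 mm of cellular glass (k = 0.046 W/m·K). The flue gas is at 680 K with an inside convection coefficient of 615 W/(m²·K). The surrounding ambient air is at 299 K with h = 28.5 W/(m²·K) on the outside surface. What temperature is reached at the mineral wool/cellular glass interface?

For a radial system each layer contributes R = ln(r_out/r_in)/(2πkL); films add R = 1/(hA).
R_inner film = 1/(h_i·2πr₁L) = 1/(615×2π×0.13×1) = 0.001991 K/W
R_stainless steel pipe wall = ln(139/130)/(2π×17.9×1) = 5.952×10^-4 K/W
R_mineral wool = ln(194/139)/(2π×0.0421×1) = 1.26 K/W
R_cellular glass = ln(217/194)/(2π×0.046×1) = 0.3876 K/W
R_outer film = 1/(h_o·2πr_oL) = 1/(28.5×2π×0.217×1) = 0.02573 K/W
R_total = 1.676 K/W
Q = ΔT/R_total = 381/1.676
Q = 227 W/m
T_interface = T_inner − Q·ΣR(inner→interface) = 680 − 227×1.263

T ≈ 393 K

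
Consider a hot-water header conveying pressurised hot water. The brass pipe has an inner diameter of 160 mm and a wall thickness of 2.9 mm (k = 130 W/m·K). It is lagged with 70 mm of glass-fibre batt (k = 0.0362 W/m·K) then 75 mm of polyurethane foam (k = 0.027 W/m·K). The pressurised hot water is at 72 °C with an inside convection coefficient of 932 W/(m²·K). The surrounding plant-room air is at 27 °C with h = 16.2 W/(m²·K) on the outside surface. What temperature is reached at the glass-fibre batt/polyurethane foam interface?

T ≈ 48.2 °C

Treating each annulus and film as a series resistance:
R_inner film = 1/(h_i·2πr₁L) = 1/(932×2π×0.08×1) = 0.002135 K/W
R_brass pipe wall = ln(82.9/80)/(2π×130×1) = 4.359×10^-5 K/W
R_glass-fibre batt = ln(152.9/82.9)/(2π×0.0362×1) = 2.691 K/W
R_polyurethane foam = ln(227.9/152.9)/(2π×0.027×1) = 2.353 K/W
R_outer film = 1/(h_o·2πr_oL) = 1/(16.2×2π×0.2279×1) = 0.04311 K/W
R_total = 5.089 K/W
Q = ΔT/R_total = 45/5.089
Q = 8.84 W/m
T_interface = T_inner − Q·ΣR(inner→interface) = 72 − 8.84×2.694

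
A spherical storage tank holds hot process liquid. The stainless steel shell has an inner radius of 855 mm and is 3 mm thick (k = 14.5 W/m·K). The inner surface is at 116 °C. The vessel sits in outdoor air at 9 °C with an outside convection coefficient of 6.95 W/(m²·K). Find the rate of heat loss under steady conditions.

Q ≈ 6870 W

Each spherical layer contributes R = (1/r_i − 1/r_o)/(4πk):
R_stainless steel shell = (1/0.855 − 1/0.858)/(4π×14.5) = 2.244×10^-5 K/W
R_outer film = 1/(h·4πr_o²) = 1/(6.95×4π×0.858²) = 0.01555 K/W
R_total = 0.01558 K/W
Q = ΔT/R_total = 107/0.01558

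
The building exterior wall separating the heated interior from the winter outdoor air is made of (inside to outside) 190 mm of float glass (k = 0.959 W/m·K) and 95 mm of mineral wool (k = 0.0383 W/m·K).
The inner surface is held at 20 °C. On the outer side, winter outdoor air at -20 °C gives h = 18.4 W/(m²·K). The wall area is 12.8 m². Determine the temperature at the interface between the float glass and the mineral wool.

Model the wall as resistances in series:
R_float glass = L/(kA) = 0.19/(0.959×12.8) = 0.01548 K/W
R_mineral wool = L/(kA) = 0.095/(0.0383×12.8) = 0.1938 K/W
R_outer film = 1/(h_o·A) = 1/(18.4×12.8) = 0.004246 K/W
R_total = 0.2135 K/W;  Q = ΔT/R_total = 40/0.2135 = 187.3 W
T_interface = T_inner − Q·ΣR(inner→interface) = 20 − 187×0.01548

T ≈ 17.1 °C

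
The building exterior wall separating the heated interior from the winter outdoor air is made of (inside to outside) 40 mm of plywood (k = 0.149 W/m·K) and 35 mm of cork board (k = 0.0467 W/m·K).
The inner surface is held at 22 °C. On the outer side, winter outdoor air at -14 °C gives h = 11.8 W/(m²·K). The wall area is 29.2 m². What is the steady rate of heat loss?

Q ≈ 953 W

Series thermal resistances:
R_plywood = L/(kA) = 0.04/(0.149×29.2) = 0.009194 K/W
R_cork board = L/(kA) = 0.035/(0.0467×29.2) = 0.02567 K/W
R_outer film = 1/(h_o·A) = 1/(11.8×29.2) = 0.002902 K/W
R_total = 0.03776 K/W
Q = ΔT / R_total = 36 / 0.03776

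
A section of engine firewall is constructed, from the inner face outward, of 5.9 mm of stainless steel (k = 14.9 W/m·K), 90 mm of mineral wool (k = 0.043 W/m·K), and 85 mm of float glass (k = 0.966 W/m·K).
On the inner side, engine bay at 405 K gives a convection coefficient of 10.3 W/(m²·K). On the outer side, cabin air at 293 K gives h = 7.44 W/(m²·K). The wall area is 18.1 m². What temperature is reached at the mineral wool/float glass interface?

Treating each layer as a thermal resistance in series:
R_inner film = 1/(h_i·A) = 1/(10.3×18.1) = 0.005364 K/W
R_stainless steel = L/(kA) = 0.0059/(14.9×18.1) = 2.188×10^-5 K/W
R_mineral wool = L/(kA) = 0.09/(0.043×18.1) = 0.1156 K/W
R_float glass = L/(kA) = 0.085/(0.966×18.1) = 0.004861 K/W
R_outer film = 1/(h_o·A) = 1/(7.44×18.1) = 0.007426 K/W
R_total = 0.1333 K/W;  Q = ΔT/R_total = 112/0.1333 = 840.1 W
T_interface = T_inner − Q·ΣR(inner→interface) = 405 − 840×0.121

T ≈ 303 K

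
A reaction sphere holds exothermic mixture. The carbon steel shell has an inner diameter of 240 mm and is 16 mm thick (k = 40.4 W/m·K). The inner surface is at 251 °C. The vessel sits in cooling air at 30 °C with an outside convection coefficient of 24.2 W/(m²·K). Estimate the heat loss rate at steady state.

Each spherical layer contributes R = (1/r_i − 1/r_o)/(4πk):
R_carbon steel shell = (1/0.12 − 1/0.136)/(4π×40.4) = 0.001931 K/W
R_outer film = 1/(h·4πr_o²) = 1/(24.2×4π×0.136²) = 0.1778 K/W
R_total = 0.1797 K/W
Q = ΔT/R_total = 221/0.1797

Q ≈ 1230 W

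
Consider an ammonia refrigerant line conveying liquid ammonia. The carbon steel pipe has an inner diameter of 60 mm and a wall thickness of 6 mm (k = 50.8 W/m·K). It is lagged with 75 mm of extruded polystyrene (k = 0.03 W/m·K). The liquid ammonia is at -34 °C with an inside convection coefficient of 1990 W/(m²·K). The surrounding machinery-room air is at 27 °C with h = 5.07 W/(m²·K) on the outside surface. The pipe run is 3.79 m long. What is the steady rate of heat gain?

Q ≈ 36.9 W

For a radial system each layer contributes R = ln(r_out/r_in)/(2πkL); films add R = 1/(hA).
R_inner film = 1/(h_i·2πr₁L) = 1/(1990×2π×0.03×3.79) = 7.034×10^-4 K/W
R_carbon steel pipe wall = ln(36/30)/(2π×50.8×3.79) = 1.507×10^-4 K/W
R_extruded polystyrene = ln(111/36)/(2π×0.03×3.79) = 1.576 K/W
R_outer film = 1/(h_o·2πr_oL) = 1/(5.07×2π×0.111×3.79) = 0.07462 K/W
R_total = 1.652 K/W
Q = ΔT/R_total = 61/1.652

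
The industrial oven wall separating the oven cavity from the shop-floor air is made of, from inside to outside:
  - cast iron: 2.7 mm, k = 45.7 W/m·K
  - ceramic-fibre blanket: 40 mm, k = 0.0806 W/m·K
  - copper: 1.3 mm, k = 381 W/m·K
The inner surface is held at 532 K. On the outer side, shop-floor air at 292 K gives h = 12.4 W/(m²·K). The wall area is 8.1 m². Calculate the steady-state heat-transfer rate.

Series thermal resistances:
R_cast iron = L/(kA) = 0.0027/(45.7×8.1) = 7.294×10^-6 K/W
R_ceramic-fibre blanket = L/(kA) = 0.04/(0.0806×8.1) = 0.06127 K/W
R_copper = L/(kA) = 0.0013/(381×8.1) = 4.212×10^-7 K/W
R_outer film = 1/(h_o·A) = 1/(12.4×8.1) = 0.009956 K/W
R_total = 0.07123 K/W
Q = ΔT / R_total = 240 / 0.07123

Q ≈ 3370 W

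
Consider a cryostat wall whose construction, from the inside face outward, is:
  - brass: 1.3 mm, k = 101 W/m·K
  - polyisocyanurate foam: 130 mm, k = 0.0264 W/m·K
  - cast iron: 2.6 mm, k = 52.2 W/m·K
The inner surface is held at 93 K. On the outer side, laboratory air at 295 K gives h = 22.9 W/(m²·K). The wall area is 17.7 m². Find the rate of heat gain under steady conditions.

Q ≈ 720 W

Thermal resistances in series:
R_brass = L/(kA) = 0.0013/(101×17.7) = 7.272×10^-7 K/W
R_polyisocyanurate foam = L/(kA) = 0.13/(0.0264×17.7) = 0.2782 K/W
R_cast iron = L/(kA) = 0.0026/(52.2×17.7) = 2.814×10^-6 K/W
R_outer film = 1/(h_o·A) = 1/(22.9×17.7) = 0.002467 K/W
R_total = 0.2807 K/W
Q = ΔT / R_total = 202 / 0.2807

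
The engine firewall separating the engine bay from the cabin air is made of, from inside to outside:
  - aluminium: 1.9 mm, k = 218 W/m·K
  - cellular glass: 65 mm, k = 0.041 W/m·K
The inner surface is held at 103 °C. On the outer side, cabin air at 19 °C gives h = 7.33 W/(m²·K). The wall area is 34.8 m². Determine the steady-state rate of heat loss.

Q ≈ 1700 W

Model the wall as resistances in series:
R_aluminium = L/(kA) = 0.0019/(218×34.8) = 2.504×10^-7 K/W
R_cellular glass = L/(kA) = 0.065/(0.041×34.8) = 0.04556 K/W
R_outer film = 1/(h_o·A) = 1/(7.33×34.8) = 0.00392 K/W
R_total = 0.04948 K/W
Q = ΔT / R_total = 84 / 0.04948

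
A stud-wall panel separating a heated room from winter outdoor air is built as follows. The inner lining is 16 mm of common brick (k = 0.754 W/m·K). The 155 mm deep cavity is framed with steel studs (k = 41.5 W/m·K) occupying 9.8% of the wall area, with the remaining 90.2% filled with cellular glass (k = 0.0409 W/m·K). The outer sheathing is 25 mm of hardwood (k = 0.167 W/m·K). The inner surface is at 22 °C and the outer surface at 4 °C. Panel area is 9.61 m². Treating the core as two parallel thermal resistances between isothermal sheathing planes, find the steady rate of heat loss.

Q ≈ 829 W

Sheathing layers in series; stud and cavity paths in parallel between them.
R_inner = 0.016/(0.754×9.61) = 0.002208 K/W
R_stud  = 0.155/(41.5×0.098×9.61) = 0.003966 K/W
R_cav   = 0.155/(0.0409×0.902×9.61) = 0.4372 K/W
1/R_core = 1/R_stud + 1/R_cav → R_core = 0.00393 K/W
R_outer = 0.025/(0.167×9.61) = 0.01558 K/W
R_total = 0.02172 K/W
Q = ΔT/R_total = 18/0.02172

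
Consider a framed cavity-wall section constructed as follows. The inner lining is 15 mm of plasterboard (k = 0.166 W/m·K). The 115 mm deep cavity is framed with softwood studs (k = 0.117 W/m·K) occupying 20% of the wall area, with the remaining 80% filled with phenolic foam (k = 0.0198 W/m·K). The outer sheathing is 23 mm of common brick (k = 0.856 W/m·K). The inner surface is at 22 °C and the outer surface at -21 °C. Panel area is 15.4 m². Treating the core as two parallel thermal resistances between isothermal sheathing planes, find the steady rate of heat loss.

Q ≈ 217 W

Sheathing layers in series; stud and cavity paths in parallel between them.
R_inner = 0.015/(0.166×15.4) = 0.005868 K/W
R_stud  = 0.115/(0.117×0.2×15.4) = 0.3191 K/W
R_cav   = 0.115/(0.0198×0.8×15.4) = 0.4714 K/W
1/R_core = 1/R_stud + 1/R_cav → R_core = 0.1903 K/W
R_outer = 0.023/(0.856×15.4) = 0.001745 K/W
R_total = 0.1979 K/W
Q = ΔT/R_total = 43/0.1979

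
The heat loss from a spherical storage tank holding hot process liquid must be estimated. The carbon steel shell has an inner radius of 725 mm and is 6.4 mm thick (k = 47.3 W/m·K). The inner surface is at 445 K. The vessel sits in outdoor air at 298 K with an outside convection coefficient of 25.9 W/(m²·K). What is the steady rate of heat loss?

For a spherical shell R = (1/r₁ − 1/r₂)/(4πk); film R = 1/(h·4πr²). In series:
R_carbon steel shell = (1/0.725 − 1/0.7314)/(4π×47.3) = 2.031×10^-5 K/W
R_outer film = 1/(h·4πr_o²) = 1/(25.9×4π×0.7314²) = 0.005744 K/W
R_total = 0.005764 K/W
Q = ΔT/R_total = 147/0.005764

Q ≈ 25500 W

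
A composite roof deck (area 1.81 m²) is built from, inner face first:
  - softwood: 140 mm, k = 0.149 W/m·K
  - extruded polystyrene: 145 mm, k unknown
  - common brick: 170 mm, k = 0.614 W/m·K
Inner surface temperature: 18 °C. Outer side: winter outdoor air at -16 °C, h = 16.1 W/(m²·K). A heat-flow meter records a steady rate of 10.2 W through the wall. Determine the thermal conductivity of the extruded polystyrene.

k ≈ 0.0305 W/(m·K)

Model the wall as resistances in series:
R_softwood = L/(kA) = 0.14/(0.149×1.81) = 0.5191 K/W
R_common brick = L/(kA) = 0.17/(0.614×1.81) = 0.153 K/W
R_outer film = 1/(h_o·A) = 1/(16.1×1.81) = 0.03432 K/W
Sum of known resistances R_other = 0.7064 K/W
Total R = ΔT/Q = 34/10.2 = 3.333 K/W
R_extruded polystyrene = R_total − R_other = 2.627 K/W
k = L/(R·A) = 0.145/(2.627×1.81)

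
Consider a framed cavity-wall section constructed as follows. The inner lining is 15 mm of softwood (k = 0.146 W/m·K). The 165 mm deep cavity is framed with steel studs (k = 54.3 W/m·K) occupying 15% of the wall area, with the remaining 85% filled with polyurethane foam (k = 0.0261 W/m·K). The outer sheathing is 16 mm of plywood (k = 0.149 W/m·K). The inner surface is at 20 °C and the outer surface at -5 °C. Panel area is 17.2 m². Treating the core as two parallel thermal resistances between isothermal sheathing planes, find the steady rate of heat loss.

Sheathing layers in series; stud and cavity paths in parallel between them.
R_inner = 0.015/(0.146×17.2) = 0.005973 K/W
R_stud  = 0.165/(54.3×0.15×17.2) = 0.001178 K/W
R_cav   = 0.165/(0.0261×0.85×17.2) = 0.4324 K/W
1/R_core = 1/R_stud + 1/R_cav → R_core = 0.001175 K/W
R_outer = 0.016/(0.149×17.2) = 0.006243 K/W
R_total = 0.01339 K/W
Q = ΔT/R_total = 25/0.01339

Q ≈ 1870 W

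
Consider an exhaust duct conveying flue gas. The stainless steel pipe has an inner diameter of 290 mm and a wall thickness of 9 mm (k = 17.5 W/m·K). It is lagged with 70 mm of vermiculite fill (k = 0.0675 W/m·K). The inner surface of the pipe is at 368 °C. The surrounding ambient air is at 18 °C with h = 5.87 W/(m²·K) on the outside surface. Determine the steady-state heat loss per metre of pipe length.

For a radial system each layer contributes R = ln(r_out/r_in)/(2πkL); films add R = 1/(hA).
R_stainless steel pipe wall = ln(154/145)/(2π×17.5×1) = 5.477×10^-4 K/W
R_vermiculite fill = ln(224/154)/(2π×0.0675×1) = 0.8835 K/W
R_outer film = 1/(h_o·2πr_oL) = 1/(5.87×2π×0.224×1) = 0.121 K/W
R_total = 1.005 K/W
Q = ΔT/R_total = 350/1.005

q′ ≈ 348 W/m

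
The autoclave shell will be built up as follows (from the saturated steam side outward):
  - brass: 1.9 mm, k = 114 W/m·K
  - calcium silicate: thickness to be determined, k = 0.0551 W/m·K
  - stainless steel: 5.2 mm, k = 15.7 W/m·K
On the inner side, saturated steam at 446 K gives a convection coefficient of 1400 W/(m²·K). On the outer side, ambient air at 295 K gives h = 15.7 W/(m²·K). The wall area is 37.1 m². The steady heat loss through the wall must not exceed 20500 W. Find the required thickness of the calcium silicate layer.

L ≈ 11.5 mm

Series thermal resistances:
R_inner film = 1/(h_i·A) = 1/(1400×37.1) = 1.925×10^-5 K/W
R_brass = L/(kA) = 0.0019/(114×37.1) = 4.492×10^-7 K/W
R_stainless steel = L/(kA) = 0.0052/(15.7×37.1) = 8.927×10^-6 K/W
R_outer film = 1/(h_o·A) = 1/(15.7×37.1) = 0.001717 K/W
Sum of the known resistances R_other = 0.001745 K/W
Required total resistance R_tot = ΔT/Q_allow = 151/20500 = 0.007366 K/W
R_calcium silicate = R_tot − R_other = 0.00562 K/W
L = R·k·A = 0.00562×0.0551×37.1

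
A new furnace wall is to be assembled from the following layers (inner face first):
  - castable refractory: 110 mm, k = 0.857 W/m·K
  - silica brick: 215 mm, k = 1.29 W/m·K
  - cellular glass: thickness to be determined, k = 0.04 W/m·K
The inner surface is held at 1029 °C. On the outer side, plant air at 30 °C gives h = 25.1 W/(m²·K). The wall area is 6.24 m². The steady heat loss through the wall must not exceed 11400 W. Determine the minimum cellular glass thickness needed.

L ≈ 8.48 mm

Series thermal resistances:
R_castable refractory = L/(kA) = 0.11/(0.857×6.24) = 0.02057 K/W
R_silica brick = L/(kA) = 0.215/(1.29×6.24) = 0.02671 K/W
R_outer film = 1/(h_o·A) = 1/(25.1×6.24) = 0.006385 K/W
Sum of the known resistances R_other = 0.05366 K/W
Required total resistance R_tot = ΔT/Q_allow = 999/11400 = 0.08763 K/W
R_cellular glass = R_tot − R_other = 0.03397 K/W
L = R·k·A = 0.03397×0.04×6.24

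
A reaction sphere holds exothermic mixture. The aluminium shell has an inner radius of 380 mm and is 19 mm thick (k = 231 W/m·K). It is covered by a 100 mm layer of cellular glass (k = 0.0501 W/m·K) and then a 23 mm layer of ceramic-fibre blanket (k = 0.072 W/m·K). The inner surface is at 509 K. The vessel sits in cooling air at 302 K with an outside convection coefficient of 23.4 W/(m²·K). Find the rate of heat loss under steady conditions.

Each spherical layer contributes R = (1/r_i − 1/r_o)/(4πk):
R_aluminium shell = (1/0.38 − 1/0.399)/(4π×231) = 4.317×10^-5 K/W
R_cellular glass = (1/0.399 − 1/0.499)/(4π×0.0501) = 0.7978 K/W
R_ceramic-fibre blanket = (1/0.499 − 1/0.522)/(4π×0.072) = 0.09759 K/W
R_outer film = 1/(h·4πr_o²) = 1/(23.4×4π×0.522²) = 0.01248 K/W
R_total = 0.9079 K/W
Q = ΔT/R_total = 207/0.9079

Q ≈ 228 W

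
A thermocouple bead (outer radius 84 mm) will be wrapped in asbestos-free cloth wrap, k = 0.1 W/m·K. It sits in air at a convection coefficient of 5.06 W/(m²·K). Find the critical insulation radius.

r_cr ≈ 39.5 mm

For a sphere r_cr = 2k/h = 2×0.1/5.06
r_cr = 39.5 mm; since the bare radius (84 mm) is above r_cr, any added insulation will reduce heat loss.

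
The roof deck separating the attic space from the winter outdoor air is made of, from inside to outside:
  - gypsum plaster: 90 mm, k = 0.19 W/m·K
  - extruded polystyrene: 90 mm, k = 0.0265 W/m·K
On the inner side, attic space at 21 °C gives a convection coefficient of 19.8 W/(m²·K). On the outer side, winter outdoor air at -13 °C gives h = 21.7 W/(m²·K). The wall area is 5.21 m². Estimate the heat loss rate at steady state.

Q ≈ 44.7 W

Series thermal resistances:
R_inner film = 1/(h_i·A) = 1/(19.8×5.21) = 0.009694 K/W
R_gypsum plaster = L/(kA) = 0.09/(0.19×5.21) = 0.09092 K/W
R_extruded polystyrene = L/(kA) = 0.09/(0.0265×5.21) = 0.6519 K/W
R_outer film = 1/(h_o·A) = 1/(21.7×5.21) = 0.008845 K/W
R_total = 0.7613 K/W
Q = ΔT / R_total = 34 / 0.7613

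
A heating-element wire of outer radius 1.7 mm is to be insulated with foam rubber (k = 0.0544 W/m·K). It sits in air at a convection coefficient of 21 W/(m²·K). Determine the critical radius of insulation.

r_cr ≈ 2.59 mm

For a cylinder r_cr = k/h = 0.0544/21
r_cr = 2.59 mm; since the bare radius (1.7 mm) is below r_cr, adding a thin layer of insulation will *increase* heat loss.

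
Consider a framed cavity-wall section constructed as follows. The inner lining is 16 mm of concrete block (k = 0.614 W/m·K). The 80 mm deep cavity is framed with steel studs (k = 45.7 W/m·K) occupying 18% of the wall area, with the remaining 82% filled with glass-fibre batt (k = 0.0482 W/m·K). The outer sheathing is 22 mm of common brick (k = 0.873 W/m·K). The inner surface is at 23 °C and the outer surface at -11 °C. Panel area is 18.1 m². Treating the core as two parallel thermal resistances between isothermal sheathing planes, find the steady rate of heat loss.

Q ≈ 10100 W

Sheathing layers in series; stud and cavity paths in parallel between them.
R_inner = 0.016/(0.614×18.1) = 0.00144 K/W
R_stud  = 0.08/(45.7×0.18×18.1) = 5.373×10^-4 K/W
R_cav   = 0.08/(0.0482×0.82×18.1) = 0.1118 K/W
1/R_core = 1/R_stud + 1/R_cav → R_core = 5.347×10^-4 K/W
R_outer = 0.022/(0.873×18.1) = 0.001392 K/W
R_total = 0.003367 K/W
Q = ΔT/R_total = 34/0.003367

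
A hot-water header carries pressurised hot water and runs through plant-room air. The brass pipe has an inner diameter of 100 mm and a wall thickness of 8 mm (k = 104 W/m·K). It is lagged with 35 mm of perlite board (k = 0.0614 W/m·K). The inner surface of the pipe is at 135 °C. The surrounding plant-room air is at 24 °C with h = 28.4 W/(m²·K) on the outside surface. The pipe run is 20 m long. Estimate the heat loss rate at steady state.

Q ≈ 1730 W

Per-layer cylindrical resistances, series-summed:
R_brass pipe wall = ln(58/50)/(2π×104×20) = 1.136×10^-5 K/W
R_perlite board = ln(93/58)/(2π×0.0614×20) = 0.06119 K/W
R_outer film = 1/(h_o·2πr_oL) = 1/(28.4×2π×0.093×20) = 0.003013 K/W
R_total = 0.06422 K/W
Q = ΔT/R_total = 111/0.06422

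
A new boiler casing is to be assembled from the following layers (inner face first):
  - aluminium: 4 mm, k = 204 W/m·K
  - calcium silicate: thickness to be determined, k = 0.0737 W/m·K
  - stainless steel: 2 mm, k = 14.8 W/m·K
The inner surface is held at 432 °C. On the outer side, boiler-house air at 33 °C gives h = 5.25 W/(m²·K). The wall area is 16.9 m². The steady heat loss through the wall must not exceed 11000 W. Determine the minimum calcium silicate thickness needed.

L ≈ 31.1 mm

Using the resistance-network approach (series):
R_aluminium = L/(kA) = 0.004/(204×16.9) = 1.16×10^-6 K/W
R_stainless steel = L/(kA) = 0.002/(14.8×16.9) = 7.996×10^-6 K/W
R_outer film = 1/(h_o·A) = 1/(5.25×16.9) = 0.01127 K/W
Sum of the known resistances R_other = 0.01128 K/W
Required total resistance R_tot = ΔT/Q_allow = 399/11000 = 0.03627 K/W
R_calcium silicate = R_tot − R_other = 0.02499 K/W
L = R·k·A = 0.02499×0.0737×16.9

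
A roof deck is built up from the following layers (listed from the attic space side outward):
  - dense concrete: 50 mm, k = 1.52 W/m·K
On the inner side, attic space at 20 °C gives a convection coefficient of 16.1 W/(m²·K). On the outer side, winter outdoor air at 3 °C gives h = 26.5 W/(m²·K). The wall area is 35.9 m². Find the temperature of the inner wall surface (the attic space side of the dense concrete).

Series thermal resistances:
R_inner film = 1/(h_i·A) = 1/(16.1×35.9) = 0.00173 K/W
R_dense concrete = L/(kA) = 0.05/(1.52×35.9) = 9.163×10^-4 K/W
R_outer film = 1/(h_o·A) = 1/(26.5×35.9) = 0.001051 K/W
R_total = 0.003698 K/W;  Q = ΔT/R_total = 17/0.003698 = 4598 W
T_interface = T_inner − Q·ΣR(inner→interface) = 20 − 4600×0.00173

T ≈ 12 °C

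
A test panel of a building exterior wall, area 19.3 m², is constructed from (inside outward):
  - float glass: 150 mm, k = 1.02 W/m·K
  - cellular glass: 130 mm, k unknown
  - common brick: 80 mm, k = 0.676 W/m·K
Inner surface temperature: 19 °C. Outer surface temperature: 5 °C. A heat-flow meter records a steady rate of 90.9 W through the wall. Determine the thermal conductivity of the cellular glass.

Thermal resistances in series:
R_float glass = L/(kA) = 0.15/(1.02×19.3) = 0.00762 K/W
R_common brick = L/(kA) = 0.08/(0.676×19.3) = 0.006132 K/W
Sum of known resistances R_other = 0.01375 K/W
Total R = ΔT/Q = 14/90.9 = 0.154 K/W
R_cellular glass = R_total − R_other = 0.1403 K/W
k = L/(R·A) = 0.13/(0.1403×19.3)

k ≈ 0.048 W/(m·K)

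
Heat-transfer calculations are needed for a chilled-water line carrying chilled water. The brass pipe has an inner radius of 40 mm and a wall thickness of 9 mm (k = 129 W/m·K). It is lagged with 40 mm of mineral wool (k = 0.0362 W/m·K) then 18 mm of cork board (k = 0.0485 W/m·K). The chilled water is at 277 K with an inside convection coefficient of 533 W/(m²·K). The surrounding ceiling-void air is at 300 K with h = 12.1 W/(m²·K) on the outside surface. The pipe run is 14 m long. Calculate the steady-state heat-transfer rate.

Q ≈ 95.9 W

Radial resistances (cylindrical: R_cond = ln(r_o/r_i)/(2πkL), R_conv = 1/(h·2πrL)):
R_inner film = 1/(h_i·2πr₁L) = 1/(533×2π×0.04×14) = 5.332×10^-4 K/W
R_brass pipe wall = ln(49/40)/(2π×129×14) = 1.788×10^-5 K/W
R_mineral wool = ln(89/49)/(2π×0.0362×14) = 0.1874 K/W
R_cork board = ln(107/89)/(2π×0.0485×14) = 0.04317 K/W
R_outer film = 1/(h_o·2πr_oL) = 1/(12.1×2π×0.107×14) = 0.008781 K/W
R_total = 0.2399 K/W
Q = ΔT/R_total = 23/0.2399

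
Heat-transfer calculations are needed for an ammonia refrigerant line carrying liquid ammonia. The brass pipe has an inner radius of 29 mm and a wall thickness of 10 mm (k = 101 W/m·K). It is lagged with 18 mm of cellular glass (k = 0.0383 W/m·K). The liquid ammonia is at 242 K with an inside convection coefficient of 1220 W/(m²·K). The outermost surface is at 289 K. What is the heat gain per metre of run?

For a radial system each layer contributes R = ln(r_out/r_in)/(2πkL); films add R = 1/(hA).
R_inner film = 1/(h_i·2πr₁L) = 1/(1220×2π×0.029×1) = 0.004498 K/W
R_brass pipe wall = ln(39/29)/(2π×101×1) = 4.669×10^-4 K/W
R_cellular glass = ln(57/39)/(2π×0.0383×1) = 1.577 K/W
R_total = 1.582 K/W
Q = ΔT/R_total = 47/1.582

q′ ≈ 29.7 W/m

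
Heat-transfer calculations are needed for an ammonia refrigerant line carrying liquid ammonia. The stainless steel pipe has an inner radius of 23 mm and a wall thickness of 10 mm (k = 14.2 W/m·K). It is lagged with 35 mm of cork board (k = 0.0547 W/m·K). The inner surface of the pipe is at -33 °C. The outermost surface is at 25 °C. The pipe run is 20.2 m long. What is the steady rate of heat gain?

Q ≈ 556 W

For a radial system each layer contributes R = ln(r_out/r_in)/(2πkL); films add R = 1/(hA).
R_stainless steel pipe wall = ln(33/23)/(2π×14.2×20.2) = 2.003×10^-4 K/W
R_cork board = ln(68/33)/(2π×0.0547×20.2) = 0.1041 K/W
R_total = 0.1043 K/W
Q = ΔT/R_total = 58/0.1043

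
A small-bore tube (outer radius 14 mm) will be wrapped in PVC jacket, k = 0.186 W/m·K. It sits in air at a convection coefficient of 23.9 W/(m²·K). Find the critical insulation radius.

r_cr ≈ 7.78 mm

For a cylinder r_cr = k/h = 0.186/23.9
r_cr = 7.78 mm; since the bare radius (14 mm) is above r_cr, any added insulation will reduce heat loss.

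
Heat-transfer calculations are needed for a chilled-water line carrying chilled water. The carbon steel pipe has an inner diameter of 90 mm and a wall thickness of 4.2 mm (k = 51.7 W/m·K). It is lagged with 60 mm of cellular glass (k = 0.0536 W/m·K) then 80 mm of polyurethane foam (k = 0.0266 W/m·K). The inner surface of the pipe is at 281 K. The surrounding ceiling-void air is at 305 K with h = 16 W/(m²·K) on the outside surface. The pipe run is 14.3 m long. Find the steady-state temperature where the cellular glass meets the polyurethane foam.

T ≈ 291 K

Cylindrical conduction, so R = ln(r₂/r₁)/(2πkL) per layer, in series:
R_carbon steel pipe wall = ln(49.2/45)/(2π×51.7×14.3) = 1.921×10^-5 K/W
R_cellular glass = ln(109.2/49.2)/(2π×0.0536×14.3) = 0.1656 K/W
R_polyurethane foam = ln(189.2/109.2)/(2π×0.0266×14.3) = 0.23 K/W
R_outer film = 1/(h_o·2πr_oL) = 1/(16×2π×0.1892×14.3) = 0.003677 K/W
R_total = 0.3992 K/W
Q = ΔT/R_total = 24/0.3992
Q = 60.1 W
T_interface = T_inner + Q·ΣR(inner→interface) = 281 + 60.1×0.1656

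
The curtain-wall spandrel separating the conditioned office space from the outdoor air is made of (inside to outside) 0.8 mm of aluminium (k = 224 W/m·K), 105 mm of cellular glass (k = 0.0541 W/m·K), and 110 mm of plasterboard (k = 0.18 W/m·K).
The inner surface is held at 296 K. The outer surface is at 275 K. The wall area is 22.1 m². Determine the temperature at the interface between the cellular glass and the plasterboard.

T ≈ 280 K

Treating each layer as a thermal resistance in series:
R_aluminium = L/(kA) = 0.0008/(224×22.1) = 1.616×10^-7 K/W
R_cellular glass = L/(kA) = 0.105/(0.0541×22.1) = 0.08782 K/W
R_plasterboard = L/(kA) = 0.11/(0.18×22.1) = 0.02765 K/W
R_total = 0.1155 K/W;  Q = ΔT/R_total = 21/0.1155 = 181.9 W
T_interface = T_inner − Q·ΣR(inner→interface) = 296 − 182×0.08782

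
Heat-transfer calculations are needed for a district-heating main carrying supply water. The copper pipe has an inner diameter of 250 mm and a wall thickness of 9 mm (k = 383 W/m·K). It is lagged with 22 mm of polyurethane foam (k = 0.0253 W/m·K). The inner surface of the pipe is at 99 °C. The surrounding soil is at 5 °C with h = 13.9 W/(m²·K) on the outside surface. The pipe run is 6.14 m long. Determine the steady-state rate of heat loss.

Cylindrical conduction, so R = ln(r₂/r₁)/(2πkL) per layer, in series:
R_copper pipe wall = ln(134/125)/(2π×383×6.14) = 4.705×10^-6 K/W
R_polyurethane foam = ln(156/134)/(2π×0.0253×6.14) = 0.1557 K/W
R_outer film = 1/(h_o·2πr_oL) = 1/(13.9×2π×0.156×6.14) = 0.01195 K/W
R_total = 0.1677 K/W
Q = ΔT/R_total = 94/0.1677

Q ≈ 561 W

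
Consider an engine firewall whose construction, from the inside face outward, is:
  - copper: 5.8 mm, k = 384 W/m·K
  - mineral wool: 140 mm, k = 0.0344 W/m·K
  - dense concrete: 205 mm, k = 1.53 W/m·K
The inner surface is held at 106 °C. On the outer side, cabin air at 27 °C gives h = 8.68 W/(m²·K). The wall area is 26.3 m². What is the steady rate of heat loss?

Treating each layer as a thermal resistance in series:
R_copper = L/(kA) = 0.0058/(384×26.3) = 5.743×10^-7 K/W
R_mineral wool = L/(kA) = 0.14/(0.0344×26.3) = 0.1547 K/W
R_dense concrete = L/(kA) = 0.205/(1.53×26.3) = 0.005095 K/W
R_outer film = 1/(h_o·A) = 1/(8.68×26.3) = 0.004381 K/W
R_total = 0.1642 K/W
Q = ΔT / R_total = 79 / 0.1642

Q ≈ 481 W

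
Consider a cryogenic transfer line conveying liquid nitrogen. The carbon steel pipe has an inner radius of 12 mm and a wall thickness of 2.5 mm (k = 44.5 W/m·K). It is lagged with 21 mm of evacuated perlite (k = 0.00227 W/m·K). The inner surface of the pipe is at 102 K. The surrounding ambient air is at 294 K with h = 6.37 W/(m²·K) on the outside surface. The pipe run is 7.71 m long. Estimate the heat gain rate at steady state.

Cylindrical conduction, so R = ln(r₂/r₁)/(2πkL) per layer, in series:
R_carbon steel pipe wall = ln(14.5/12)/(2π×44.5×7.71) = 8.779×10^-5 K/W
R_evacuated perlite = ln(35.5/14.5)/(2π×0.00227×7.71) = 8.142 K/W
R_outer film = 1/(h_o·2πr_oL) = 1/(6.37×2π×0.0355×7.71) = 0.09128 K/W
R_total = 8.234 K/W
Q = ΔT/R_total = 192/8.234

Q ≈ 23.3 W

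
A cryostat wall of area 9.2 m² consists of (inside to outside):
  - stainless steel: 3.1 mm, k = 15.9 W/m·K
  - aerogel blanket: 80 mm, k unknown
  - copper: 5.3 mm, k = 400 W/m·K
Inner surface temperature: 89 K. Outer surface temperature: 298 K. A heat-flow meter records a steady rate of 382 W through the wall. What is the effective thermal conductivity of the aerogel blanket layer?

k ≈ 0.0159 W/(m·K)

Using the resistance-network approach (series):
R_stainless steel = L/(kA) = 0.0031/(15.9×9.2) = 2.119×10^-5 K/W
R_copper = L/(kA) = 0.0053/(400×9.2) = 1.44×10^-6 K/W
Sum of known resistances R_other = 2.263×10^-5 K/W
Total R = ΔT/Q = 209/382 = 0.5471 K/W
R_aerogel blanket = R_total − R_other = 0.5471 K/W
k = L/(R·A) = 0.08/(0.5471×9.2)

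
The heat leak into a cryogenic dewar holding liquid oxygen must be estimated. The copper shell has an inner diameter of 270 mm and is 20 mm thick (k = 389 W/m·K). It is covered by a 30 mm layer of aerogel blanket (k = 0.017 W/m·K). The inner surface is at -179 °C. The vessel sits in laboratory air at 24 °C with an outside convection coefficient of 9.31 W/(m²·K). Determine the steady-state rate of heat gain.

Q ≈ 39.4 W

Spherical conduction: R = (1/r_in − 1/r_out)/(4πk) per layer; series-sum.
R_copper shell = (1/0.135 − 1/0.155)/(4π×389) = 1.955×10^-4 K/W
R_aerogel blanket = (1/0.155 − 1/0.185)/(4π×0.017) = 4.897 K/W
R_outer film = 1/(h·4πr_o²) = 1/(9.31×4π×0.185²) = 0.2497 K/W
R_total = 5.147 K/W
Q = ΔT/R_total = 203/5.147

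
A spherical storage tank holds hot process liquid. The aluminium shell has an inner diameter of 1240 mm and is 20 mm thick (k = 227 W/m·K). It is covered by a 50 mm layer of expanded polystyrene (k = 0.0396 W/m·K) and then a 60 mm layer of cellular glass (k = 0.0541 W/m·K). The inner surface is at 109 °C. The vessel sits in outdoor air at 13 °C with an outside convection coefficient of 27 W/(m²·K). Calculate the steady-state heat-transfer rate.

Q ≈ 238 W

Each spherical layer contributes R = (1/r_i − 1/r_o)/(4πk):
R_aluminium shell = (1/0.62 − 1/0.64)/(4π×227) = 1.767×10^-5 K/W
R_expanded polystyrene = (1/0.64 − 1/0.69)/(4π×0.0396) = 0.2275 K/W
R_cellular glass = (1/0.69 − 1/0.75)/(4π×0.0541) = 0.1705 K/W
R_outer film = 1/(h·4πr_o²) = 1/(27×4π×0.75²) = 0.00524 K/W
R_total = 0.4033 K/W
Q = ΔT/R_total = 96/0.4033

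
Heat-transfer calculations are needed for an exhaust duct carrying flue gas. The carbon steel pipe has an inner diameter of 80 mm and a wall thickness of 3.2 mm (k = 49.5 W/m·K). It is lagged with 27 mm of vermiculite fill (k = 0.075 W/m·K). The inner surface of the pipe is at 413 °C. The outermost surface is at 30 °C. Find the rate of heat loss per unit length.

q′ ≈ 372 W/m

Per-layer cylindrical resistances, series-summed:
R_carbon steel pipe wall = ln(43.2/40)/(2π×49.5×1) = 2.474×10^-4 K/W
R_vermiculite fill = ln(70.2/43.2)/(2π×0.075×1) = 1.03 K/W
R_total = 1.031 K/W
Q = ΔT/R_total = 383/1.031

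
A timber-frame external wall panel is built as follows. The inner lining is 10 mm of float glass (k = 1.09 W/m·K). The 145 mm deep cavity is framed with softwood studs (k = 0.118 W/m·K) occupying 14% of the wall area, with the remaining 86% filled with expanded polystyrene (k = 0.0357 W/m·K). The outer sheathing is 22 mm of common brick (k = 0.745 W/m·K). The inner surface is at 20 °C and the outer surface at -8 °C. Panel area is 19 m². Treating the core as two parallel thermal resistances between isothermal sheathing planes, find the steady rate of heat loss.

Q ≈ 171 W

Sheathing layers in series; stud and cavity paths in parallel between them.
R_inner = 0.01/(1.09×19) = 4.829×10^-4 K/W
R_stud  = 0.145/(0.118×0.14×19) = 0.462 K/W
R_cav   = 0.145/(0.0357×0.86×19) = 0.2486 K/W
1/R_core = 1/R_stud + 1/R_cav → R_core = 0.1616 K/W
R_outer = 0.022/(0.745×19) = 0.001554 K/W
R_total = 0.1636 K/W
Q = ΔT/R_total = 28/0.1636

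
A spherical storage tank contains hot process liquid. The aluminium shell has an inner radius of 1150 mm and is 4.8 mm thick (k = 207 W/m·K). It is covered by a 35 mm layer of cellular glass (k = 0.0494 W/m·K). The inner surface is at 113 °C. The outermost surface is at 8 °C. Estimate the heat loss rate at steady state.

Radial (spherical) resistances in series:
R_aluminium shell = (1/1.15 − 1/1.1548)/(4π×207) = 1.389×10^-6 K/W
R_cellular glass = (1/1.1548 − 1/1.1898)/(4π×0.0494) = 0.04103 K/W
R_total = 0.04104 K/W
Q = ΔT/R_total = 105/0.04104

Q ≈ 2560 W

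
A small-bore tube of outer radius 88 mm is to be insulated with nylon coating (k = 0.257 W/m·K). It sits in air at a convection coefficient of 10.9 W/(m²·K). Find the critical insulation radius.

For a cylinder r_cr = k/h = 0.257/10.9
r_cr = 23.6 mm; since the bare radius (88 mm) is above r_cr, any added insulation will reduce heat loss.

r_cr ≈ 23.6 mm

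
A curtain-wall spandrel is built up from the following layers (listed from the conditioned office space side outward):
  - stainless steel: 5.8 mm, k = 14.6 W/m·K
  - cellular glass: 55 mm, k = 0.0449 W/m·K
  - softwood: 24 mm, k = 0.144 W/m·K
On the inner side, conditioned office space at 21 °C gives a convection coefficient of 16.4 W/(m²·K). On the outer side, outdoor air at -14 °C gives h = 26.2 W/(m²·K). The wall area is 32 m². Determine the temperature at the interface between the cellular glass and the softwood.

Treating each layer as a thermal resistance in series:
R_inner film = 1/(h_i·A) = 1/(16.4×32) = 0.001905 K/W
R_stainless steel = L/(kA) = 0.0058/(14.6×32) = 1.241×10^-5 K/W
R_cellular glass = L/(kA) = 0.055/(0.0449×32) = 0.03828 K/W
R_softwood = L/(kA) = 0.024/(0.144×32) = 0.005208 K/W
R_outer film = 1/(h_o·A) = 1/(26.2×32) = 0.001193 K/W
R_total = 0.0466 K/W;  Q = ΔT/R_total = 35/0.0466 = 751.1 W
T_interface = T_inner − Q·ΣR(inner→interface) = 21 − 751×0.0402

T ≈ -9.19 °C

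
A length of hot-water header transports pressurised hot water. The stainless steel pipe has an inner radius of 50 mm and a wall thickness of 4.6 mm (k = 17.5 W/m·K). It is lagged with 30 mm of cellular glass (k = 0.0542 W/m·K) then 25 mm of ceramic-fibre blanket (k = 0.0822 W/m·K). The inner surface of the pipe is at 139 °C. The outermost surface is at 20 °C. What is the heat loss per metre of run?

For a radial system each layer contributes R = ln(r_out/r_in)/(2πkL); films add R = 1/(hA).
R_stainless steel pipe wall = ln(54.6/50)/(2π×17.5×1) = 8.004×10^-4 K/W
R_cellular glass = ln(84.6/54.6)/(2π×0.0542×1) = 1.286 K/W
R_ceramic-fibre blanket = ln(109.6/84.6)/(2π×0.0822×1) = 0.5013 K/W
R_total = 1.788 K/W
Q = ΔT/R_total = 119/1.788

q′ ≈ 66.6 W/m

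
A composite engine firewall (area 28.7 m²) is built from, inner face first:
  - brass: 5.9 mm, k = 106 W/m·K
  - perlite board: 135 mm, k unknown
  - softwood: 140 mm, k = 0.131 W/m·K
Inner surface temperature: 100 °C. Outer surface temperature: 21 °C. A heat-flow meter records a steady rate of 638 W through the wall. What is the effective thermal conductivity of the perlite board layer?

Series thermal resistances:
R_brass = L/(kA) = 0.0059/(106×28.7) = 1.939×10^-6 K/W
R_softwood = L/(kA) = 0.14/(0.131×28.7) = 0.03724 K/W
Sum of known resistances R_other = 0.03724 K/W
Total R = ΔT/Q = 79/638 = 0.1238 K/W
R_perlite board = R_total − R_other = 0.08659 K/W
k = L/(R·A) = 0.135/(0.08659×28.7)

k ≈ 0.0543 W/(m·K)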